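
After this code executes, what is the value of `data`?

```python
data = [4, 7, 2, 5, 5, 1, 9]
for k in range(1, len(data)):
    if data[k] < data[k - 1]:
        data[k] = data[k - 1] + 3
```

[4, 7, 10, 13, 16, 19, 22]

k=1: 7>=4, unchanged → [4, 7, 2, 5, 5, 1, 9]
k=2: 2<7, data[2] = 7+3 = 10 → [4, 7, 10, 5, 5, 1, 9]
k=3: 5<10, data[3] = 10+3 = 13 → [4, 7, 10, 13, 5, 1, 9]
k=4: 5<13, data[4] = 13+3 = 16 → [4, 7, 10, 13, 16, 1, 9]
k=5: 1<16, data[5] = 16+3 = 19 → [4, 7, 10, 13, 16, 19, 9]
k=6: 9<19, data[6] = 19+3 = 22 → [4, 7, 10, 13, 16, 19, 22]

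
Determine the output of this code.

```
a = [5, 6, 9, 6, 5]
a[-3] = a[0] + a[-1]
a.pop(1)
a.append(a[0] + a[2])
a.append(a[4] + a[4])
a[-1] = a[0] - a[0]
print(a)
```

[5, 10, 6, 5, 11, 0]

a[-3] = a[0]+a[-1] = 5+5 = 10 → [5, 6, 10, 6, 5]
pop(1) removes 6 → [5, 10, 6, 5]
append a[0]+a[2] = 5+6 = 11 → [5, 10, 6, 5, 11]
append a[4]+a[4] = 11+11 = 22 → [5, 10, 6, 5, 11, 22]
a[-1] = a[0]-a[0] = 5-5 = 0 → [5, 10, 6, 5, 11, 0]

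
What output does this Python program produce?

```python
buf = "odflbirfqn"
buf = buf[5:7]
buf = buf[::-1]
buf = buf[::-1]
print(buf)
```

ir

slice [5:7] → 'ir'
reverse → 'ri'
reverse → 'ir'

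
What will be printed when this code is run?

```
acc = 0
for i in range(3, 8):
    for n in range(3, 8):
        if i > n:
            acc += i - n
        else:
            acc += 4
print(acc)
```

i=3,n=3: not 3>3, acc = 0+4 = 4
i=3,n=4: not 3>4, acc = 4+4 = 8
i=3,n=5: not 3>5, acc = 8+4 = 12
i=3,n=6: not 3>6, acc = 12+4 = 16
i=3,n=7: not 3>7, acc = 16+4 = 20
i=4,n=3: 4>3, acc = 20+1 = 21
i=4,n=4: not 4>4, acc = 21+4 = 25
i=4,n=5: not 4>5, acc = 25+4 = 29
i=4,n=6: not 4>6, acc = 29+4 = 33
i=4,n=7: not 4>7, acc = 33+4 = 37
i=5,n=3: 5>3, acc = 37+2 = 39
i=5,n=4: 5>4, acc = 39+1 = 40
i=5,n=5: not 5>5, acc = 40+4 = 44
i=5,n=6: not 5>6, acc = 44+4 = 48
i=5,n=7: not 5>7, acc = 48+4 = 52
i=6,n=3: 6>3, acc = 52+3 = 55
i=6,n=4: 6>4, acc = 55+2 = 57
i=6,n=5: 6>5, acc = 57+1 = 58
i=6,n=6: not 6>6, acc = 58+4 = 62
i=6,n=7: not 6>7, acc = 62+4 = 66
i=7,n=3: 7>3, acc = 66+4 = 70
i=7,n=4: 7>4, acc = 70+3 = 73
i=7,n=5: 7>5, acc = 73+2 = 75
i=7,n=6: 7>6, acc = 75+1 = 76
i=7,n=7: not 7>7, acc = 76+4 = 80

80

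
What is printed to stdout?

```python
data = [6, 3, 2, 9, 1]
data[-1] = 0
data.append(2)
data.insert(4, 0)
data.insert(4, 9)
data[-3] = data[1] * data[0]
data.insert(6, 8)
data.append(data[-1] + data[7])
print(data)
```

[6, 3, 2, 9, 9, 18, 8, 0, 2, 2]

data[-1] = 0 → [6, 3, 2, 9, 0]
append 2 → [6, 3, 2, 9, 0, 2]
insert 0 at 4 → [6, 3, 2, 9, 0, 0, 2]
insert 9 at 4 → [6, 3, 2, 9, 9, 0, 0, 2]
data[-3] = data[1]*data[0] = 3*6 = 18 → [6, 3, 2, 9, 9, 18, 0, 2]
insert 8 at 6 → [6, 3, 2, 9, 9, 18, 8, 0, 2]
append data[-1]+data[7] = 2+0 = 2 → [6, 3, 2, 9, 9, 18, 8, 0, 2, 2]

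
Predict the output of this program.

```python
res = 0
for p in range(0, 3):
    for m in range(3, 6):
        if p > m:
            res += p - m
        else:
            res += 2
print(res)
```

p=0,m=3: not 0>3, res = 0+2 = 2
p=0,m=4: not 0>4, res = 2+2 = 4
p=0,m=5: not 0>5, res = 4+2 = 6
p=1,m=3: not 1>3, res = 6+2 = 8
p=1,m=4: not 1>4, res = 8+2 = 10
p=1,m=5: not 1>5, res = 10+2 = 12
p=2,m=3: not 2>3, res = 12+2 = 14
p=2,m=4: not 2>4, res = 14+2 = 16
p=2,m=5: not 2>5, res = 16+2 = 18

18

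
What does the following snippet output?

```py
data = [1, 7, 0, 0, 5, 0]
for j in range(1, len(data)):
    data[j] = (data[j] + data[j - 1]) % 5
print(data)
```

[1, 3, 3, 3, 3, 3]

j=1: data[1] = (7+1)%5 = 3 → [1, 3, 0, 0, 5, 0]
j=2: data[2] = (0+3)%5 = 3 → [1, 3, 3, 0, 5, 0]
j=3: data[3] = (0+3)%5 = 3 → [1, 3, 3, 3, 5, 0]
j=4: data[4] = (5+3)%5 = 3 → [1, 3, 3, 3, 3, 0]
j=5: data[5] = (0+3)%5 = 3 → [1, 3, 3, 3, 3, 3]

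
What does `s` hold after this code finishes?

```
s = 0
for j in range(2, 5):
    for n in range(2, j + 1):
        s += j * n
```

j=2,n=2: s = 0+4 = 4
j=3,n=2: s = 4+6 = 10
j=3,n=3: s = 10+9 = 19
j=4,n=2: s = 19+8 = 27
j=4,n=3: s = 27+12 = 39
j=4,n=4: s = 39+16 = 55

55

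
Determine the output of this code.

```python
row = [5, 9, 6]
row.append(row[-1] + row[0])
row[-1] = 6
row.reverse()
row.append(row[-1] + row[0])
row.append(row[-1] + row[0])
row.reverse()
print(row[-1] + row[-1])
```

append row[-1]+row[0] = 6+5 = 11 → [5, 9, 6, 11]
row[-1] = 6 → [5, 9, 6, 6]
reverse → [6, 6, 9, 5]
append row[-1]+row[0] = 5+6 = 11 → [6, 6, 9, 5, 11]
append row[-1]+row[0] = 11+6 = 17 → [6, 6, 9, 5, 11, 17]
reverse → [17, 11, 5, 9, 6, 6]
row[-1]+row[-1] = 6+6 = 12

12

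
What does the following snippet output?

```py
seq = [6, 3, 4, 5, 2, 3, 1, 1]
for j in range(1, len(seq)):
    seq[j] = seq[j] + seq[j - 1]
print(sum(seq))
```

138

j=1: seq[1] = 3+6 = 9 → [6, 9, 4, 5, 2, 3, 1, 1]
j=2: seq[2] = 4+9 = 13 → [6, 9, 13, 5, 2, 3, 1, 1]
j=3: seq[3] = 5+13 = 18 → [6, 9, 13, 18, 2, 3, 1, 1]
j=4: seq[4] = 2+18 = 20 → [6, 9, 13, 18, 20, 3, 1, 1]
j=5: seq[5] = 3+20 = 23 → [6, 9, 13, 18, 20, 23, 1, 1]
j=6: seq[6] = 1+23 = 24 → [6, 9, 13, 18, 20, 23, 24, 1]
j=7: seq[7] = 1+24 = 25 → [6, 9, 13, 18, 20, 23, 24, 25]
sum = 138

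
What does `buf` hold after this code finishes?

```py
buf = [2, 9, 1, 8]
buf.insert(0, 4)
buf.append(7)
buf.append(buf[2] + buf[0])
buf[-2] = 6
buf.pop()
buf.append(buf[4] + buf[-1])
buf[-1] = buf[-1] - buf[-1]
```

[4, 2, 9, 1, 8, 6, 0]

insert 4 at 0 → [4, 2, 9, 1, 8]
append 7 → [4, 2, 9, 1, 8, 7]
append buf[2]+buf[0] = 9+4 = 13 → [4, 2, 9, 1, 8, 7, 13]
buf[-2] = 6 → [4, 2, 9, 1, 8, 6, 13]
pop() removes 13 → [4, 2, 9, 1, 8, 6]
append buf[4]+buf[-1] = 8+6 = 14 → [4, 2, 9, 1, 8, 6, 14]
buf[-1] = buf[-1]-buf[-1] = 14-14 = 0 → [4, 2, 9, 1, 8, 6, 0]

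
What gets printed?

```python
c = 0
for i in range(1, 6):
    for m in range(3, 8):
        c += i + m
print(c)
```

i=1,m=3: c = 0+4 = 4
i=1,m=4: c = 4+5 = 9
i=1,m=5: c = 9+6 = 15
i=1,m=6: c = 15+7 = 22
i=1,m=7: c = 22+8 = 30
i=2,m=3: c = 30+5 = 35
i=2,m=4: c = 35+6 = 41
i=2,m=5: c = 41+7 = 48
i=2,m=6: c = 48+8 = 56
i=2,m=7: c = 56+9 = 65
i=3,m=3: c = 65+6 = 71
i=3,m=4: c = 71+7 = 78
i=3,m=5: c = 78+8 = 86
i=3,m=6: c = 86+9 = 95
i=3,m=7: c = 95+10 = 105
i=4,m=3: c = 105+7 = 112
i=4,m=4: c = 112+8 = 120
i=4,m=5: c = 120+9 = 129
i=4,m=6: c = 129+10 = 139
i=4,m=7: c = 139+11 = 150
i=5,m=3: c = 150+8 = 158
i=5,m=4: c = 158+9 = 167
i=5,m=5: c = 167+10 = 177
i=5,m=6: c = 177+11 = 188
i=5,m=7: c = 188+12 = 200

200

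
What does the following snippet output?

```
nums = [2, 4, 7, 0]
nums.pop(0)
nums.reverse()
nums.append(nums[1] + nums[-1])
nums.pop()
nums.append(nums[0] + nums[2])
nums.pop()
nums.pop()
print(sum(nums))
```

pop(0) removes 2 → [4, 7, 0]
reverse → [0, 7, 4]
append nums[1]+nums[-1] = 7+4 = 11 → [0, 7, 4, 11]
pop() removes 11 → [0, 7, 4]
append nums[0]+nums[2] = 0+4 = 4 → [0, 7, 4, 4]
pop() removes 4 → [0, 7, 4]
pop() removes 4 → [0, 7]
sum = 7

7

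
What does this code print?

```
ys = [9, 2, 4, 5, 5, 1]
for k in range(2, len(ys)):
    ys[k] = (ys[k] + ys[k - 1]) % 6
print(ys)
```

k=2: ys[2] = (4+2)%6 = 0 → [9, 2, 0, 5, 5, 1]
k=3: ys[3] = (5+0)%6 = 5 → [9, 2, 0, 5, 5, 1]
k=4: ys[4] = (5+5)%6 = 4 → [9, 2, 0, 5, 4, 1]
k=5: ys[5] = (1+4)%6 = 5 → [9, 2, 0, 5, 4, 5]

[9, 2, 0, 5, 4, 5]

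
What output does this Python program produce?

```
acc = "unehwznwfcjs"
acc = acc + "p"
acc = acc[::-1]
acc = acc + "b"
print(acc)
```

+ 'p' → 'unehwznwfcjsp'
reverse → 'psjcfwnzwhenu'
+ 'b' → 'psjcfwnzwhenub'

psjcfwnzwhenub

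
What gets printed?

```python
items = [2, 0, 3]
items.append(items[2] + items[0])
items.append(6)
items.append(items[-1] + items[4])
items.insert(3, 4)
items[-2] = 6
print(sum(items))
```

append items[2]+items[0] = 3+2 = 5 → [2, 0, 3, 5]
append 6 → [2, 0, 3, 5, 6]
append items[-1]+items[4] = 6+6 = 12 → [2, 0, 3, 5, 6, 12]
insert 4 at 3 → [2, 0, 3, 4, 5, 6, 12]
items[-2] = 6 → [2, 0, 3, 4, 5, 6, 12]
sum = 32

32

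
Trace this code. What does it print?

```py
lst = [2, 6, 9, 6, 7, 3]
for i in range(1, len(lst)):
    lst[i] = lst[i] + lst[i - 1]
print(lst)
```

i=1: lst[1] = 6+2 = 8 → [2, 8, 9, 6, 7, 3]
i=2: lst[2] = 9+8 = 17 → [2, 8, 17, 6, 7, 3]
i=3: lst[3] = 6+17 = 23 → [2, 8, 17, 23, 7, 3]
i=4: lst[4] = 7+23 = 30 → [2, 8, 17, 23, 30, 3]
i=5: lst[5] = 3+30 = 33 → [2, 8, 17, 23, 30, 33]

[2, 8, 17, 23, 30, 33]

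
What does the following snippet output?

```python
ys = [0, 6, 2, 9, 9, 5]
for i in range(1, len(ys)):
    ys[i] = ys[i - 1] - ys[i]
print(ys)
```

i=1: ys[1] = 0-6 = -6 → [0, -6, 2, 9, 9, 5]
i=2: ys[2] = (-6)-2 = -8 → [0, -6, -8, 9, 9, 5]
i=3: ys[3] = (-8)-9 = -17 → [0, -6, -8, -17, 9, 5]
i=4: ys[4] = (-17)-9 = -26 → [0, -6, -8, -17, -26, 5]
i=5: ys[5] = (-26)-5 = -31 → [0, -6, -8, -17, -26, -31]

[0, -6, -8, -17, -26, -31]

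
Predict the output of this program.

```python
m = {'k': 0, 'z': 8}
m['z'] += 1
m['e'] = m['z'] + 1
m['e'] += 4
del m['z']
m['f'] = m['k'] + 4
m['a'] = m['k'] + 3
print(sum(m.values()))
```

21

m['z'] = 8+1 = 9 → {'k': 0, 'z': 9}
m['e'] = m['z']+1 = 10 → {'k': 0, 'z': 9, 'e': 10}
m['e'] = 10+4 = 14 → {'k': 0, 'z': 9, 'e': 14}
del 'z' → {'k': 0, 'e': 14}
m['f'] = m['k']+4 = 4 → {'k': 0, 'e': 14, 'f': 4}
m['a'] = m['k']+3 = 3 → {'k': 0, 'e': 14, 'f': 4, 'a': 3}
sum of values = 21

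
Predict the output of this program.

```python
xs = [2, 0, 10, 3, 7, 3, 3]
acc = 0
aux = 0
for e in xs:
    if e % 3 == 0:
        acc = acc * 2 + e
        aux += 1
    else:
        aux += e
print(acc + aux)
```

44

e=2: not %3==0; aux=2
e=0: %3==0, acc = 0*2+0 = 0; aux=3
e=10: not %3==0; aux=13
e=3: %3==0, acc = 0*2+3 = 3; aux=14
e=7: not %3==0; aux=21
e=3: %3==0, acc = 3*2+3 = 9; aux=22
e=3: %3==0, acc = 9*2+3 = 21; aux=23
acc+aux = 21+23 = 44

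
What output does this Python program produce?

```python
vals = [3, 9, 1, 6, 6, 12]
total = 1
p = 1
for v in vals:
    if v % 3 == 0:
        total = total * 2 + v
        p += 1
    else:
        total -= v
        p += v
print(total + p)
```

199

v=3: %3==0, total = 1*2+3 = 5; p=2
v=9: %3==0, total = 5*2+9 = 19; p=3
v=1: not %3==0, total = 19-1 = 18; p=4
v=6: %3==0, total = 18*2+6 = 42; p=5
v=6: %3==0, total = 42*2+6 = 90; p=6
v=12: %3==0, total = 90*2+12 = 192; p=7
total+p = 192+7 = 199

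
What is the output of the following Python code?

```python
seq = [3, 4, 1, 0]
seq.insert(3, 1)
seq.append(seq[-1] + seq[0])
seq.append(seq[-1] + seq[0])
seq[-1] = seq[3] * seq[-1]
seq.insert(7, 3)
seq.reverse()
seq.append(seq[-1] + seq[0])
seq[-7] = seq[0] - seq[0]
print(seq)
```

insert 1 at 3 → [3, 4, 1, 1, 0]
append seq[-1]+seq[0] = 0+3 = 3 → [3, 4, 1, 1, 0, 3]
append seq[-1]+seq[0] = 3+3 = 6 → [3, 4, 1, 1, 0, 3, 6]
seq[-1] = seq[3]*seq[-1] = 1*6 = 6 → [3, 4, 1, 1, 0, 3, 6]
insert 3 at 7 → [3, 4, 1, 1, 0, 3, 6, 3]
reverse → [3, 6, 3, 0, 1, 1, 4, 3]
append seq[-1]+seq[0] = 3+3 = 6 → [3, 6, 3, 0, 1, 1, 4, 3, 6]
seq[-7] = seq[0]-seq[0] = 3-3 = 0 → [3, 6, 0, 0, 1, 1, 4, 3, 6]

[3, 6, 0, 0, 1, 1, 4, 3, 6]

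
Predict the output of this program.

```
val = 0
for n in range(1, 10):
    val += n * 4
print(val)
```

180

n=1: val = 0+1*4 = 4
n=2: val = 4+2*4 = 12
n=3: val = 12+3*4 = 24
n=4: val = 24+4*4 = 40
n=5: val = 40+5*4 = 60
n=6: val = 60+6*4 = 84
n=7: val = 84+7*4 = 112
n=8: val = 112+8*4 = 144
n=9: val = 144+9*4 = 180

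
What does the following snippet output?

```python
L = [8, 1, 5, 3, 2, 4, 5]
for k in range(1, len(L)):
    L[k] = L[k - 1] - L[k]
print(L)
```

[8, 7, 2, -1, -3, -7, -12]

k=1: L[1] = 8-1 = 7 → [8, 7, 5, 3, 2, 4, 5]
k=2: L[2] = 7-5 = 2 → [8, 7, 2, 3, 2, 4, 5]
k=3: L[3] = 2-3 = -1 → [8, 7, 2, -1, 2, 4, 5]
k=4: L[4] = (-1)-2 = -3 → [8, 7, 2, -1, -3, 4, 5]
k=5: L[5] = (-3)-4 = -7 → [8, 7, 2, -1, -3, -7, 5]
k=6: L[6] = (-7)-5 = -12 → [8, 7, 2, -1, -3, -7, -12]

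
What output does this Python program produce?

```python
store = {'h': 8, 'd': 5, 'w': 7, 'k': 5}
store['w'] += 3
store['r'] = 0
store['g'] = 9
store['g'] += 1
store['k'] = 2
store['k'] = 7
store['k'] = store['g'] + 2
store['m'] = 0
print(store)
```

store['w'] = 7+3 = 10 → {'h': 8, 'd': 5, 'w': 10, 'k': 5}
store['r'] = 0 → {'h': 8, 'd': 5, 'w': 10, 'k': 5, 'r': 0}
store['g'] = 9 → {'h': 8, 'd': 5, 'w': 10, 'k': 5, 'r': 0, 'g': 9}
store['g'] = 9+1 = 10 → {'h': 8, 'd': 5, 'w': 10, 'k': 5, 'r': 0, 'g': 10}
store['k'] = 2 → {'h': 8, 'd': 5, 'w': 10, 'k': 2, 'r': 0, 'g': 10}
store['k'] = 7 → {'h': 8, 'd': 5, 'w': 10, 'k': 7, 'r': 0, 'g': 10}
store['k'] = store['g']+2 = 12 → {'h': 8, 'd': 5, 'w': 10, 'k': 12, 'r': 0, 'g': 10}
store['m'] = 0 → {'h': 8, 'd': 5, 'w': 10, 'k': 12, 'r': 0, 'g': 10, 'm': 0}

{'h': 8, 'd': 5, 'w': 10, 'k': 12, 'r': 0, 'g': 10, 'm': 0}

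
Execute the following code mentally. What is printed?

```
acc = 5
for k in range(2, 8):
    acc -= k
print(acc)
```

-22

k=2: acc = 5-2 = 3
k=3: acc = 3-3 = 0
k=4: acc = 0-4 = -4
k=5: acc = (-4)-5 = -9
k=6: acc = (-9)-6 = -15
k=7: acc = (-15)-7 = -22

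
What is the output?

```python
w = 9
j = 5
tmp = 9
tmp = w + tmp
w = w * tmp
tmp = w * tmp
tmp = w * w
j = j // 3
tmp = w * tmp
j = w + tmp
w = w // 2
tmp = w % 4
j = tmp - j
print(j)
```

-4251689

tmp = 9+9 = 18
w = 9*18 = 162
tmp = 162*18 = 2916
tmp = 162*162 = 26244
j = 5//3 = 1
tmp = 162*26244 = 4251528
j = 162+4251528 = 4251690
w = 162//2 = 81
tmp = 81%4 = 1
j = 1-4251690 = -4251689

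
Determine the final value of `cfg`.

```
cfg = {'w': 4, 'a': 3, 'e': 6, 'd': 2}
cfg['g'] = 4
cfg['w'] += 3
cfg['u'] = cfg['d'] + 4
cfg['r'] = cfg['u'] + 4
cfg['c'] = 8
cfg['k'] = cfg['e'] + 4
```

{'w': 7, 'a': 3, 'e': 6, 'd': 2, 'g': 4, 'u': 6, 'r': 10, 'c': 8, 'k': 10}

cfg['g'] = 4 → {'w': 4, 'a': 3, 'e': 6, 'd': 2, 'g': 4}
cfg['w'] = 4+3 = 7 → {'w': 7, 'a': 3, 'e': 6, 'd': 2, 'g': 4}
cfg['u'] = cfg['d']+4 = 6 → {'w': 7, 'a': 3, 'e': 6, 'd': 2, 'g': 4, 'u': 6}
cfg['r'] = cfg['u']+4 = 10 → {'w': 7, 'a': 3, 'e': 6, 'd': 2, 'g': 4, 'u': 6, 'r': 10}
cfg['c'] = 8 → {'w': 7, 'a': 3, 'e': 6, 'd': 2, 'g': 4, 'u': 6, 'r': 10, 'c': 8}
cfg['k'] = cfg['e']+4 = 10 → {'w': 7, 'a': 3, 'e': 6, 'd': 2, 'g': 4, 'u': 6, 'r': 10, 'c': 8, 'k': 10}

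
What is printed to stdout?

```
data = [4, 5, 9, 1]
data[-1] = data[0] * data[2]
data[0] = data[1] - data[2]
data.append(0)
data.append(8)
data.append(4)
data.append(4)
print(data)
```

data[-1] = data[0]*data[2] = 4*9 = 36 → [4, 5, 9, 36]
data[0] = data[1]-data[2] = 5-9 = -4 → [-4, 5, 9, 36]
append 0 → [-4, 5, 9, 36, 0]
append 8 → [-4, 5, 9, 36, 0, 8]
append 4 → [-4, 5, 9, 36, 0, 8, 4]
append 4 → [-4, 5, 9, 36, 0, 8, 4, 4]

[-4, 5, 9, 36, 0, 8, 4, 4]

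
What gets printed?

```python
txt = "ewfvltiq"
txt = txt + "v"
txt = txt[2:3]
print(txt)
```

f

+ 'v' → 'ewfvltiqv'
slice [2:3] → 'f'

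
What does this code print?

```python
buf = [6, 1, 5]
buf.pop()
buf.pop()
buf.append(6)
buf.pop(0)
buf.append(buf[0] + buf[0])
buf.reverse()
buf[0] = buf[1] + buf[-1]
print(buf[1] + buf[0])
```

pop() removes 5 → [6, 1]
pop() removes 1 → [6]
append 6 → [6, 6]
pop(0) removes 6 → [6]
append buf[0]+buf[0] = 6+6 = 12 → [6, 12]
reverse → [12, 6]
buf[0] = buf[1]+buf[-1] = 6+6 = 12 → [12, 6]
buf[1]+buf[0] = 6+12 = 18

18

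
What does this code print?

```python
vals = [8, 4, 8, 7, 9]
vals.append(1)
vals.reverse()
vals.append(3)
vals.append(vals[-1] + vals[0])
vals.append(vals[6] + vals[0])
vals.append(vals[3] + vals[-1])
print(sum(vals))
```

append 1 → [8, 4, 8, 7, 9, 1]
reverse → [1, 9, 7, 8, 4, 8]
append 3 → [1, 9, 7, 8, 4, 8, 3]
append vals[-1]+vals[0] = 3+1 = 4 → [1, 9, 7, 8, 4, 8, 3, 4]
append vals[6]+vals[0] = 3+1 = 4 → [1, 9, 7, 8, 4, 8, 3, 4, 4]
append vals[3]+vals[-1] = 8+4 = 12 → [1, 9, 7, 8, 4, 8, 3, 4, 4, 12]
sum = 60

60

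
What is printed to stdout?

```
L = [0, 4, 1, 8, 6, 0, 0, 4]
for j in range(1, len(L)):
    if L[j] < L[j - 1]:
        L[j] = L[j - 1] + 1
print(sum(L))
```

59

j=1: 4>=0, unchanged → [0, 4, 1, 8, 6, 0, 0, 4]
j=2: 1<4, L[2] = 4+1 = 5 → [0, 4, 5, 8, 6, 0, 0, 4]
j=3: 8>=5, unchanged → [0, 4, 5, 8, 6, 0, 0, 4]
j=4: 6<8, L[4] = 8+1 = 9 → [0, 4, 5, 8, 9, 0, 0, 4]
j=5: 0<9, L[5] = 9+1 = 10 → [0, 4, 5, 8, 9, 10, 0, 4]
j=6: 0<10, L[6] = 10+1 = 11 → [0, 4, 5, 8, 9, 10, 11, 4]
j=7: 4<11, L[7] = 11+1 = 12 → [0, 4, 5, 8, 9, 10, 11, 12]
sum = 59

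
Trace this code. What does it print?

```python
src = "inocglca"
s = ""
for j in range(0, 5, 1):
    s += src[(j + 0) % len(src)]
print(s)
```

inocg

j=0: add src[0]='i' → 'i'
j=1: add src[1]='n' → 'in'
j=2: add src[2]='o' → 'ino'
j=3: add src[3]='c' → 'inoc'
j=4: add src[4]='g' → 'inocg'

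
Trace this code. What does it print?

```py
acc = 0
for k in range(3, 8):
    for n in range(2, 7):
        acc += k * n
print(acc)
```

k=3,n=2: acc = 0+6 = 6
k=3,n=3: acc = 6+9 = 15
k=3,n=4: acc = 15+12 = 27
k=3,n=5: acc = 27+15 = 42
k=3,n=6: acc = 42+18 = 60
k=4,n=2: acc = 60+8 = 68
k=4,n=3: acc = 68+12 = 80
k=4,n=4: acc = 80+16 = 96
k=4,n=5: acc = 96+20 = 116
k=4,n=6: acc = 116+24 = 140
k=5,n=2: acc = 140+10 = 150
k=5,n=3: acc = 150+15 = 165
k=5,n=4: acc = 165+20 = 185
k=5,n=5: acc = 185+25 = 210
k=5,n=6: acc = 210+30 = 240
k=6,n=2: acc = 240+12 = 252
k=6,n=3: acc = 252+18 = 270
k=6,n=4: acc = 270+24 = 294
k=6,n=5: acc = 294+30 = 324
k=6,n=6: acc = 324+36 = 360
k=7,n=2: acc = 360+14 = 374
k=7,n=3: acc = 374+21 = 395
k=7,n=4: acc = 395+28 = 423
k=7,n=5: acc = 423+35 = 458
k=7,n=6: acc = 458+42 = 500

500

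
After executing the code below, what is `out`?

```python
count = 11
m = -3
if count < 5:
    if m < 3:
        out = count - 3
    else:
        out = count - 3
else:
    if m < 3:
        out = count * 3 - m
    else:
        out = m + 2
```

36

count=11, m=-3
count < 5 is False; m < 3 is True
→ out = count * 3 - m = 36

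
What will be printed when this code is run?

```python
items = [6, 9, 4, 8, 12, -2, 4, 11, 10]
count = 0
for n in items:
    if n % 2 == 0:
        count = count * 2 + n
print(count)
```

746

n=6: even, count = 0*2+6 = 6
n=9: not even
n=4: even, count = 6*2+4 = 16
n=8: even, count = 16*2+8 = 40
n=12: even, count = 40*2+12 = 92
n=-2: even, count = 92*2+(-2) = 182
n=4: even, count = 182*2+4 = 368
n=11: not even
n=10: even, count = 368*2+10 = 746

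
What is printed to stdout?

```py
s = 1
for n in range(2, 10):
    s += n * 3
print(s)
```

n=2: s = 1+2*3 = 7
n=3: s = 7+3*3 = 16
n=4: s = 16+4*3 = 28
n=5: s = 28+5*3 = 43
n=6: s = 43+6*3 = 61
n=7: s = 61+7*3 = 82
n=8: s = 82+8*3 = 106
n=9: s = 106+9*3 = 133

133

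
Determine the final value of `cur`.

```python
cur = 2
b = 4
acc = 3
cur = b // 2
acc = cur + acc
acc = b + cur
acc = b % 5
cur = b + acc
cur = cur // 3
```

2

cur = 4//2 = 2
acc = 2+3 = 5
acc = 4+2 = 6
acc = 4%5 = 4
cur = 4+4 = 8
cur = 8//3 = 2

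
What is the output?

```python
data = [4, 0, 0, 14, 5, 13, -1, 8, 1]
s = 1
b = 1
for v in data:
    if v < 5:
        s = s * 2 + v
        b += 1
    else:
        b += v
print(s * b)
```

4370

v=4: <5, s = 1*2+4 = 6; b=2
v=0: <5, s = 6*2+0 = 12; b=3
v=0: <5, s = 12*2+0 = 24; b=4
v=14: not <5; b=18
v=5: not <5; b=23
v=13: not <5; b=36
v=-1: <5, s = 24*2+(-1) = 47; b=37
v=8: not <5; b=45
v=1: <5, s = 47*2+1 = 95; b=46
s*b = 95*46 = 4370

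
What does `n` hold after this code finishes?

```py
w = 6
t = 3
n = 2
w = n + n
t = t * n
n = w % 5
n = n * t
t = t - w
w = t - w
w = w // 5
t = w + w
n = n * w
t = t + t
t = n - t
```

w = 2+2 = 4
t = 3*2 = 6
n = 4%5 = 4
n = 4*6 = 24
t = 6-4 = 2
w = 2-4 = -2
w = (-2)//5 = -1
t = (-1)+(-1) = -2
n = 24*(-1) = -24
t = (-2)+(-2) = -4
t = (-24)-(-4) = -20

-24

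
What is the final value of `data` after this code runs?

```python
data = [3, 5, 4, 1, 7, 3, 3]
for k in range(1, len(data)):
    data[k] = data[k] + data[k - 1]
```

[3, 8, 12, 13, 20, 23, 26]

k=1: data[1] = 5+3 = 8 → [3, 8, 4, 1, 7, 3, 3]
k=2: data[2] = 4+8 = 12 → [3, 8, 12, 1, 7, 3, 3]
k=3: data[3] = 1+12 = 13 → [3, 8, 12, 13, 7, 3, 3]
k=4: data[4] = 7+13 = 20 → [3, 8, 12, 13, 20, 3, 3]
k=5: data[5] = 3+20 = 23 → [3, 8, 12, 13, 20, 23, 3]
k=6: data[6] = 3+23 = 26 → [3, 8, 12, 13, 20, 23, 26]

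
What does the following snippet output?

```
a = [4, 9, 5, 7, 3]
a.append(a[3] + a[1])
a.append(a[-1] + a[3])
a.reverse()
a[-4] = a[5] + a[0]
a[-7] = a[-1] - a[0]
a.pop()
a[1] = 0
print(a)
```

append a[3]+a[1] = 7+9 = 16 → [4, 9, 5, 7, 3, 16]
append a[-1]+a[3] = 16+7 = 23 → [4, 9, 5, 7, 3, 16, 23]
reverse → [23, 16, 3, 7, 5, 9, 4]
a[-4] = a[5]+a[0] = 9+23 = 32 → [23, 16, 3, 32, 5, 9, 4]
a[-7] = a[-1]-a[0] = 4-23 = -19 → [-19, 16, 3, 32, 5, 9, 4]
pop() removes 4 → [-19, 16, 3, 32, 5, 9]
a[1] = 0 → [-19, 0, 3, 32, 5, 9]

[-19, 0, 3, 32, 5, 9]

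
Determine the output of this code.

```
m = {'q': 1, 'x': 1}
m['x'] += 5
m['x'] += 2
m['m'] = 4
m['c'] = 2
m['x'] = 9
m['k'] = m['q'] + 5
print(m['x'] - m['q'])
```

m['x'] = 1+5 = 6 → {'q': 1, 'x': 6}
m['x'] = 6+2 = 8 → {'q': 1, 'x': 8}
m['m'] = 4 → {'q': 1, 'x': 8, 'm': 4}
m['c'] = 2 → {'q': 1, 'x': 8, 'm': 4, 'c': 2}
m['x'] = 9 → {'q': 1, 'x': 9, 'm': 4, 'c': 2}
m['k'] = m['q']+5 = 6 → {'q': 1, 'x': 9, 'm': 4, 'c': 2, 'k': 6}
m['x']-m['q'] = 9-1 = 8

8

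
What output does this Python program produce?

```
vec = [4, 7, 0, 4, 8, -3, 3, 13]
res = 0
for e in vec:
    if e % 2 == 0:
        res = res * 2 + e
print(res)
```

48

e=4: even, res = 0*2+4 = 4
e=7: not even
e=0: even, res = 4*2+0 = 8
e=4: even, res = 8*2+4 = 20
e=8: even, res = 20*2+8 = 48
e=-3: not even
e=3: not even
e=13: not even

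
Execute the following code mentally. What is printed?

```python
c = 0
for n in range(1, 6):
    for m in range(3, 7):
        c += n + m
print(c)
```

n=1,m=3: c = 0+4 = 4
n=1,m=4: c = 4+5 = 9
n=1,m=5: c = 9+6 = 15
n=1,m=6: c = 15+7 = 22
n=2,m=3: c = 22+5 = 27
n=2,m=4: c = 27+6 = 33
n=2,m=5: c = 33+7 = 40
n=2,m=6: c = 40+8 = 48
n=3,m=3: c = 48+6 = 54
n=3,m=4: c = 54+7 = 61
n=3,m=5: c = 61+8 = 69
n=3,m=6: c = 69+9 = 78
n=4,m=3: c = 78+7 = 85
n=4,m=4: c = 85+8 = 93
n=4,m=5: c = 93+9 = 102
n=4,m=6: c = 102+10 = 112
n=5,m=3: c = 112+8 = 120
n=5,m=4: c = 120+9 = 129
n=5,m=5: c = 129+10 = 139
n=5,m=6: c = 139+11 = 150

150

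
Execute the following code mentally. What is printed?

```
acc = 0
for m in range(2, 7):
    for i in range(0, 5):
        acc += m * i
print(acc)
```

200

m=2,i=0: acc = 0+0 = 0
m=2,i=1: acc = 0+2 = 2
m=2,i=2: acc = 2+4 = 6
m=2,i=3: acc = 6+6 = 12
m=2,i=4: acc = 12+8 = 20
m=3,i=0: acc = 20+0 = 20
m=3,i=1: acc = 20+3 = 23
m=3,i=2: acc = 23+6 = 29
m=3,i=3: acc = 29+9 = 38
m=3,i=4: acc = 38+12 = 50
m=4,i=0: acc = 50+0 = 50
m=4,i=1: acc = 50+4 = 54
m=4,i=2: acc = 54+8 = 62
m=4,i=3: acc = 62+12 = 74
m=4,i=4: acc = 74+16 = 90
m=5,i=0: acc = 90+0 = 90
m=5,i=1: acc = 90+5 = 95
m=5,i=2: acc = 95+10 = 105
m=5,i=3: acc = 105+15 = 120
m=5,i=4: acc = 120+20 = 140
m=6,i=0: acc = 140+0 = 140
m=6,i=1: acc = 140+6 = 146
m=6,i=2: acc = 146+12 = 158
m=6,i=3: acc = 158+18 = 176
m=6,i=4: acc = 176+24 = 200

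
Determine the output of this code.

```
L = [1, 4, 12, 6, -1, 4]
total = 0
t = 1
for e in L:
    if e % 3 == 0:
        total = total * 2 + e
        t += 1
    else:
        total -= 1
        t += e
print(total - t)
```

9

e=1: not %3==0, total = 0-1 = -1; t=2
e=4: not %3==0, total = (-1)-1 = -2; t=6
e=12: %3==0, total = (-2)*2+12 = 8; t=7
e=6: %3==0, total = 8*2+6 = 22; t=8
e=-1: not %3==0, total = 22-1 = 21; t=7
e=4: not %3==0, total = 21-1 = 20; t=11
total-t = 20-11 = 9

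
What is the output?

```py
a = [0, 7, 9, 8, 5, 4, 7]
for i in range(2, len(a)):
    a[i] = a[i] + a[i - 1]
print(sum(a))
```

149

i=2: a[2] = 9+7 = 16 → [0, 7, 16, 8, 5, 4, 7]
i=3: a[3] = 8+16 = 24 → [0, 7, 16, 24, 5, 4, 7]
i=4: a[4] = 5+24 = 29 → [0, 7, 16, 24, 29, 4, 7]
i=5: a[5] = 4+29 = 33 → [0, 7, 16, 24, 29, 33, 7]
i=6: a[6] = 7+33 = 40 → [0, 7, 16, 24, 29, 33, 40]
sum = 149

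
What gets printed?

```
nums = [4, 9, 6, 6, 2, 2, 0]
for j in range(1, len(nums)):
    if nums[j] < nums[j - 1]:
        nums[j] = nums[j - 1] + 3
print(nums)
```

[4, 9, 12, 15, 18, 21, 24]

j=1: 9>=4, unchanged → [4, 9, 6, 6, 2, 2, 0]
j=2: 6<9, nums[2] = 9+3 = 12 → [4, 9, 12, 6, 2, 2, 0]
j=3: 6<12, nums[3] = 12+3 = 15 → [4, 9, 12, 15, 2, 2, 0]
j=4: 2<15, nums[4] = 15+3 = 18 → [4, 9, 12, 15, 18, 2, 0]
j=5: 2<18, nums[5] = 18+3 = 21 → [4, 9, 12, 15, 18, 21, 0]
j=6: 0<21, nums[6] = 21+3 = 24 → [4, 9, 12, 15, 18, 21, 24]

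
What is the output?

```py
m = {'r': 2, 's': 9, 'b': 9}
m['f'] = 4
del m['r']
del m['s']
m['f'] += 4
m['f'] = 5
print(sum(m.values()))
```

14

m['f'] = 4 → {'r': 2, 's': 9, 'b': 9, 'f': 4}
del 'r' → {'s': 9, 'b': 9, 'f': 4}
del 's' → {'b': 9, 'f': 4}
m['f'] = 4+4 = 8 → {'b': 9, 'f': 8}
m['f'] = 5 → {'b': 9, 'f': 5}
sum of values = 14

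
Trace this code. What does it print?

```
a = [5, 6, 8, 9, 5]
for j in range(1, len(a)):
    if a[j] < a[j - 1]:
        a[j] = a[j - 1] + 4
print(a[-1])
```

13

j=1: 6>=5, unchanged → [5, 6, 8, 9, 5]
j=2: 8>=6, unchanged → [5, 6, 8, 9, 5]
j=3: 9>=8, unchanged → [5, 6, 8, 9, 5]
j=4: 5<9, a[4] = 9+4 = 13 → [5, 6, 8, 9, 13]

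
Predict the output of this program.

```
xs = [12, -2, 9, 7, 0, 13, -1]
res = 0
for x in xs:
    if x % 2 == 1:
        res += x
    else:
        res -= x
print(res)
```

x=12: not odd, res = 0-12 = -12
x=-2: not odd, res = (-12)-(-2) = -10
x=9: odd, res = (-10)+9 = -1
x=7: odd, res = (-1)+7 = 6
x=0: not odd, res = 6-0 = 6
x=13: odd, res = 6+13 = 19
x=-1: odd, res = 19+(-1) = 18

18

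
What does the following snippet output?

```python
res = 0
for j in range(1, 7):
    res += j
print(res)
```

j=1: res = 0+1 = 1
j=2: res = 1+2 = 3
j=3: res = 3+3 = 6
j=4: res = 6+4 = 10
j=5: res = 10+5 = 15
j=6: res = 15+6 = 21

21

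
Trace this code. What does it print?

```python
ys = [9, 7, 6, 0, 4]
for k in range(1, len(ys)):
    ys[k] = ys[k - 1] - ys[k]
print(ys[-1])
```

k=1: ys[1] = 9-7 = 2 → [9, 2, 6, 0, 4]
k=2: ys[2] = 2-6 = -4 → [9, 2, -4, 0, 4]
k=3: ys[3] = (-4)-0 = -4 → [9, 2, -4, -4, 4]
k=4: ys[4] = (-4)-4 = -8 → [9, 2, -4, -4, -8]

-8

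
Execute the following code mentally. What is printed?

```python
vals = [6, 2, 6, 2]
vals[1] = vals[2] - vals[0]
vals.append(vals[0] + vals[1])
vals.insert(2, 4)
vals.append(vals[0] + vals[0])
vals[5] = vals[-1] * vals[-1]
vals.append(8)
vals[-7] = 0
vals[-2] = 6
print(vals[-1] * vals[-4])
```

vals[1] = vals[2]-vals[0] = 6-6 = 0 → [6, 0, 6, 2]
append vals[0]+vals[1] = 6+0 = 6 → [6, 0, 6, 2, 6]
insert 4 at 2 → [6, 0, 4, 6, 2, 6]
append vals[0]+vals[0] = 6+6 = 12 → [6, 0, 4, 6, 2, 6, 12]
vals[5] = vals[-1]*vals[-1] = 12*12 = 144 → [6, 0, 4, 6, 2, 144, 12]
append 8 → [6, 0, 4, 6, 2, 144, 12, 8]
vals[-7] = 0 → [6, 0, 4, 6, 2, 144, 12, 8]
vals[-2] = 6 → [6, 0, 4, 6, 2, 144, 6, 8]
vals[-1]*vals[-4] = 8*2 = 16

16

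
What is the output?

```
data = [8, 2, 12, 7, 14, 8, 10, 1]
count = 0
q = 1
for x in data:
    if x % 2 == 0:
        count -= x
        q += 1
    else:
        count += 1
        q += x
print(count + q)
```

-37

x=8: even, count = 0-8 = -8; q=2
x=2: even, count = (-8)-2 = -10; q=3
x=12: even, count = (-10)-12 = -22; q=4
x=7: not even, count = (-22)+1 = -21; q=11
x=14: even, count = (-21)-14 = -35; q=12
x=8: even, count = (-35)-8 = -43; q=13
x=10: even, count = (-43)-10 = -53; q=14
x=1: not even, count = (-53)+1 = -52; q=15
count+q = (-52)+15 = -37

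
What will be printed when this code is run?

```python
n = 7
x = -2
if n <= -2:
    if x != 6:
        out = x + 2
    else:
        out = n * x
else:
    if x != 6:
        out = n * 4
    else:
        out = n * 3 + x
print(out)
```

n=7, x=-2
n <= -2 is False; x != 6 is True
→ out = n * 4 = 28

28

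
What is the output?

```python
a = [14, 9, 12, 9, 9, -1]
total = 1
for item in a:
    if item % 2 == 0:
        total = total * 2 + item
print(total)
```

44

item=14: even, total = 1*2+14 = 16
item=9: not even
item=12: even, total = 16*2+12 = 44
item=9: not even
item=9: not even
item=-1: not even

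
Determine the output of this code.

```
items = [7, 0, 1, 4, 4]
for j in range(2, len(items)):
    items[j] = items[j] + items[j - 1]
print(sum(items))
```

22

j=2: items[2] = 1+0 = 1 → [7, 0, 1, 4, 4]
j=3: items[3] = 4+1 = 5 → [7, 0, 1, 5, 4]
j=4: items[4] = 4+5 = 9 → [7, 0, 1, 5, 9]
sum = 22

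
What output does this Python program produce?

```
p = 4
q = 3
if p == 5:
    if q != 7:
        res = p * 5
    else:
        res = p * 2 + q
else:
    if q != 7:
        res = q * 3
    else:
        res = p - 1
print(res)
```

p=4, q=3
p == 5 is False; q != 7 is True
→ res = q * 3 = 9

9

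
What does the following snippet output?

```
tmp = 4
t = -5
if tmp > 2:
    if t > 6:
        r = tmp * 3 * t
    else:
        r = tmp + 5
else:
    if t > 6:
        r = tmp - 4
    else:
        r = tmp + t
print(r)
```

tmp=4, t=-5
tmp > 2 is True; t > 6 is False
→ r = tmp + 5 = 9

9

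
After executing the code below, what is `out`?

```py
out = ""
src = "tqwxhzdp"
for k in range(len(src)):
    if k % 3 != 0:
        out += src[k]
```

'qwhzp'

k=0: skip
k=1: add 'q' → 'q'
k=2: add 'w' → 'qw'
k=3: skip
k=4: add 'h' → 'qwh'
k=5: add 'z' → 'qwhz'
k=6: skip
k=7: add 'p' → 'qwhzp'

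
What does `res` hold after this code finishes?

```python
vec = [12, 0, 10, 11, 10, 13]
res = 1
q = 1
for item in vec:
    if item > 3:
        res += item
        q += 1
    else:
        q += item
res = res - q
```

51

item=12: >3, res = 1+12 = 13; q=2
item=0: not >3; q=2
item=10: >3, res = 13+10 = 23; q=3
item=11: >3, res = 23+11 = 34; q=4
item=10: >3, res = 34+10 = 44; q=5
item=13: >3, res = 44+13 = 57; q=6
res-q = 57-6 = 51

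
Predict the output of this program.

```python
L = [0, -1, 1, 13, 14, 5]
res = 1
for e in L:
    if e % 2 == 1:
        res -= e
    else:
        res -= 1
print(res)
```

e=0: not odd, res = 1-1 = 0
e=-1: odd, res = 0-(-1) = 1
e=1: odd, res = 1-1 = 0
e=13: odd, res = 0-13 = -13
e=14: not odd, res = (-13)-1 = -14
e=5: odd, res = (-14)-5 = -19

-19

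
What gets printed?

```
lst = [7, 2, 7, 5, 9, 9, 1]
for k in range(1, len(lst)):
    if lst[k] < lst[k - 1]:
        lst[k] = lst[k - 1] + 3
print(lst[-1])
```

k=1: 2<7, lst[1] = 7+3 = 10 → [7, 10, 7, 5, 9, 9, 1]
k=2: 7<10, lst[2] = 10+3 = 13 → [7, 10, 13, 5, 9, 9, 1]
k=3: 5<13, lst[3] = 13+3 = 16 → [7, 10, 13, 16, 9, 9, 1]
k=4: 9<16, lst[4] = 16+3 = 19 → [7, 10, 13, 16, 19, 9, 1]
k=5: 9<19, lst[5] = 19+3 = 22 → [7, 10, 13, 16, 19, 22, 1]
k=6: 1<22, lst[6] = 22+3 = 25 → [7, 10, 13, 16, 19, 22, 25]

25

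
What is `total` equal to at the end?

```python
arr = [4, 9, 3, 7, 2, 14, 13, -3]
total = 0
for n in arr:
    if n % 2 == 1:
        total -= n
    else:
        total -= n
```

n=4: not odd, total = 0-4 = -4
n=9: odd, total = (-4)-9 = -13
n=3: odd, total = (-13)-3 = -16
n=7: odd, total = (-16)-7 = -23
n=2: not odd, total = (-23)-2 = -25
n=14: not odd, total = (-25)-14 = -39
n=13: odd, total = (-39)-13 = -52
n=-3: odd, total = (-52)-(-3) = -49

-49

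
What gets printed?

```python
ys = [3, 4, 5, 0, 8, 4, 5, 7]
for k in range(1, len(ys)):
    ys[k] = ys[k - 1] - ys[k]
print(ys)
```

k=1: ys[1] = 3-4 = -1 → [3, -1, 5, 0, 8, 4, 5, 7]
k=2: ys[2] = (-1)-5 = -6 → [3, -1, -6, 0, 8, 4, 5, 7]
k=3: ys[3] = (-6)-0 = -6 → [3, -1, -6, -6, 8, 4, 5, 7]
k=4: ys[4] = (-6)-8 = -14 → [3, -1, -6, -6, -14, 4, 5, 7]
k=5: ys[5] = (-14)-4 = -18 → [3, -1, -6, -6, -14, -18, 5, 7]
k=6: ys[6] = (-18)-5 = -23 → [3, -1, -6, -6, -14, -18, -23, 7]
k=7: ys[7] = (-23)-7 = -30 → [3, -1, -6, -6, -14, -18, -23, -30]

[3, -1, -6, -6, -14, -18, -23, -30]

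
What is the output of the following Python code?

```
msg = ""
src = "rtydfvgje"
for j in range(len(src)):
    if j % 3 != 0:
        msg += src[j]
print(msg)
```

j=0: skip
j=1: add 't' → 't'
j=2: add 'y' → 'ty'
j=3: skip
j=4: add 'f' → 'tyf'
j=5: add 'v' → 'tyfv'
j=6: skip
j=7: add 'j' → 'tyfvj'
j=8: add 'e' → 'tyfvje'

tyfvje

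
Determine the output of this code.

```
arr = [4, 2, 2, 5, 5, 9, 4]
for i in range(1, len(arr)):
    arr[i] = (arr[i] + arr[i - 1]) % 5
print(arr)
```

i=1: arr[1] = (2+4)%5 = 1 → [4, 1, 2, 5, 5, 9, 4]
i=2: arr[2] = (2+1)%5 = 3 → [4, 1, 3, 5, 5, 9, 4]
i=3: arr[3] = (5+3)%5 = 3 → [4, 1, 3, 3, 5, 9, 4]
i=4: arr[4] = (5+3)%5 = 3 → [4, 1, 3, 3, 3, 9, 4]
i=5: arr[5] = (9+3)%5 = 2 → [4, 1, 3, 3, 3, 2, 4]
i=6: arr[6] = (4+2)%5 = 1 → [4, 1, 3, 3, 3, 2, 1]

[4, 1, 3, 3, 3, 2, 1]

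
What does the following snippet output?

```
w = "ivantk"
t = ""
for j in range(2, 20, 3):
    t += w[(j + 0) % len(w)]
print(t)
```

j=2: add w[2]='a' → 'a'
j=5: add w[5]='k' → 'ak'
j=8: add w[2]='a' → 'aka'
j=11: add w[5]='k' → 'akak'
j=14: add w[2]='a' → 'akaka'
j=17: add w[5]='k' → 'akakak'

akakak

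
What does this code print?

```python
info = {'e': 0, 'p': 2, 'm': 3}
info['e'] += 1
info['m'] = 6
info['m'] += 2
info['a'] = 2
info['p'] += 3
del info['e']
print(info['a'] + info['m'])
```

info['e'] = 0+1 = 1 → {'e': 1, 'p': 2, 'm': 3}
info['m'] = 6 → {'e': 1, 'p': 2, 'm': 6}
info['m'] = 6+2 = 8 → {'e': 1, 'p': 2, 'm': 8}
info['a'] = 2 → {'e': 1, 'p': 2, 'm': 8, 'a': 2}
info['p'] = 2+3 = 5 → {'e': 1, 'p': 5, 'm': 8, 'a': 2}
del 'e' → {'p': 5, 'm': 8, 'a': 2}
info['a']+info['m'] = 2+8 = 10

10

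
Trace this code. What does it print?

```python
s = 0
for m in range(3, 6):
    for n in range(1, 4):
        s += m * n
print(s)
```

m=3,n=1: s = 0+3 = 3
m=3,n=2: s = 3+6 = 9
m=3,n=3: s = 9+9 = 18
m=4,n=1: s = 18+4 = 22
m=4,n=2: s = 22+8 = 30
m=4,n=3: s = 30+12 = 42
m=5,n=1: s = 42+5 = 47
m=5,n=2: s = 47+10 = 57
m=5,n=3: s = 57+15 = 72

72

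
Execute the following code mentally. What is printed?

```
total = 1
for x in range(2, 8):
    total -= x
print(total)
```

x=2: total = 1-2 = -1
x=3: total = (-1)-3 = -4
x=4: total = (-4)-4 = -8
x=5: total = (-8)-5 = -13
x=6: total = (-13)-6 = -19
x=7: total = (-19)-7 = -26

-26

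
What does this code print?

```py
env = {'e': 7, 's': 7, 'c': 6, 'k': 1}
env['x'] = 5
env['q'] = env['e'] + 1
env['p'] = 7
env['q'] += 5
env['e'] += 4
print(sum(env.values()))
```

50

env['x'] = 5 → {'e': 7, 's': 7, 'c': 6, 'k': 1, 'x': 5}
env['q'] = env['e']+1 = 8 → {'e': 7, 's': 7, 'c': 6, 'k': 1, 'x': 5, 'q': 8}
env['p'] = 7 → {'e': 7, 's': 7, 'c': 6, 'k': 1, 'x': 5, 'q': 8, 'p': 7}
env['q'] = 8+5 = 13 → {'e': 7, 's': 7, 'c': 6, 'k': 1, 'x': 5, 'q': 13, 'p': 7}
env['e'] = 7+4 = 11 → {'e': 11, 's': 7, 'c': 6, 'k': 1, 'x': 5, 'q': 13, 'p': 7}
sum of values = 50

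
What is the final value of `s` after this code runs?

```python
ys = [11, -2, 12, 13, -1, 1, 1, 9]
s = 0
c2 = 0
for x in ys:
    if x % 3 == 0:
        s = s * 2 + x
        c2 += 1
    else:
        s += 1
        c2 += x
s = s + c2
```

74

x=11: not %3==0, s = 0+1 = 1; c2=11
x=-2: not %3==0, s = 1+1 = 2; c2=9
x=12: %3==0, s = 2*2+12 = 16; c2=10
x=13: not %3==0, s = 16+1 = 17; c2=23
x=-1: not %3==0, s = 17+1 = 18; c2=22
x=1: not %3==0, s = 18+1 = 19; c2=23
x=1: not %3==0, s = 19+1 = 20; c2=24
x=9: %3==0, s = 20*2+9 = 49; c2=25
s+c2 = 49+25 = 74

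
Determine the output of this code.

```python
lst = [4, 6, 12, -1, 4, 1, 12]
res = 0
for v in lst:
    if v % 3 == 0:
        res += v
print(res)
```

30

v=4: not %3==0
v=6: %3==0, res = 0+6 = 6
v=12: %3==0, res = 6+12 = 18
v=-1: not %3==0
v=4: not %3==0
v=1: not %3==0
v=12: %3==0, res = 18+12 = 30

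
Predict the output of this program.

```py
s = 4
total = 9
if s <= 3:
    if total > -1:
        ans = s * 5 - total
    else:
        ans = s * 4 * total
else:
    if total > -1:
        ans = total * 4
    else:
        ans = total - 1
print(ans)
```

s=4, total=9
s <= 3 is False; total > -1 is True
→ ans = total * 4 = 36

36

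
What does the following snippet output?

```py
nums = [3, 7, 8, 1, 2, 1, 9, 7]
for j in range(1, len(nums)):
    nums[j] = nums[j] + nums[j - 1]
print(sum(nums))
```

162

j=1: nums[1] = 7+3 = 10 → [3, 10, 8, 1, 2, 1, 9, 7]
j=2: nums[2] = 8+10 = 18 → [3, 10, 18, 1, 2, 1, 9, 7]
j=3: nums[3] = 1+18 = 19 → [3, 10, 18, 19, 2, 1, 9, 7]
j=4: nums[4] = 2+19 = 21 → [3, 10, 18, 19, 21, 1, 9, 7]
j=5: nums[5] = 1+21 = 22 → [3, 10, 18, 19, 21, 22, 9, 7]
j=6: nums[6] = 9+22 = 31 → [3, 10, 18, 19, 21, 22, 31, 7]
j=7: nums[7] = 7+31 = 38 → [3, 10, 18, 19, 21, 22, 31, 38]
sum = 162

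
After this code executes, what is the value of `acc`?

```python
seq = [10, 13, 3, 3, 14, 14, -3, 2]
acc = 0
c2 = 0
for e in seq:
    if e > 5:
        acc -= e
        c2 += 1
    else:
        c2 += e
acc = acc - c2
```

e=10: >5, acc = 0-10 = -10; c2=1
e=13: >5, acc = (-10)-13 = -23; c2=2
e=3: not >5; c2=5
e=3: not >5; c2=8
e=14: >5, acc = (-23)-14 = -37; c2=9
e=14: >5, acc = (-37)-14 = -51; c2=10
e=-3: not >5; c2=7
e=2: not >5; c2=9
acc-c2 = (-51)-9 = -60

-60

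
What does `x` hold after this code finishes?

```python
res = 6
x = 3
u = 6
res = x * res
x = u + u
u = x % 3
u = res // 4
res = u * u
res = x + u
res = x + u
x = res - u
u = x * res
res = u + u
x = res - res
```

res = 3*6 = 18
x = 6+6 = 12
u = 12%3 = 0
u = 18//4 = 4
res = 4*4 = 16
res = 12+4 = 16
res = 12+4 = 16
x = 16-4 = 12
u = 12*16 = 192
res = 192+192 = 384
x = 384-384 = 0

0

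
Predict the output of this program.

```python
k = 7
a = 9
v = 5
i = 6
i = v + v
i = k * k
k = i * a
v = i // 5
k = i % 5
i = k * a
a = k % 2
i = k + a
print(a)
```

i = 5+5 = 10
i = 7*7 = 49
k = 49*9 = 441
v = 49//5 = 9
k = 49%5 = 4
i = 4*9 = 36
a = 4%2 = 0
i = 4+0 = 4

0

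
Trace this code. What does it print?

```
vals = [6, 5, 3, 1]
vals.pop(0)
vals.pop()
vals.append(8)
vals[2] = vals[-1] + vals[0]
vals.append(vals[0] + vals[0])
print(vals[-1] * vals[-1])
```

100

pop(0) removes 6 → [5, 3, 1]
pop() removes 1 → [5, 3]
append 8 → [5, 3, 8]
vals[2] = vals[-1]+vals[0] = 8+5 = 13 → [5, 3, 13]
append vals[0]+vals[0] = 5+5 = 10 → [5, 3, 13, 10]
vals[-1]*vals[-1] = 10*10 = 100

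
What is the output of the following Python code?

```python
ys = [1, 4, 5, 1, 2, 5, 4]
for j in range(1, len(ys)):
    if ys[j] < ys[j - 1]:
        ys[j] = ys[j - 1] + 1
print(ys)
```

[1, 4, 5, 6, 7, 8, 9]

j=1: 4>=1, unchanged → [1, 4, 5, 1, 2, 5, 4]
j=2: 5>=4, unchanged → [1, 4, 5, 1, 2, 5, 4]
j=3: 1<5, ys[3] = 5+1 = 6 → [1, 4, 5, 6, 2, 5, 4]
j=4: 2<6, ys[4] = 6+1 = 7 → [1, 4, 5, 6, 7, 5, 4]
j=5: 5<7, ys[5] = 7+1 = 8 → [1, 4, 5, 6, 7, 8, 4]
j=6: 4<8, ys[6] = 8+1 = 9 → [1, 4, 5, 6, 7, 8, 9]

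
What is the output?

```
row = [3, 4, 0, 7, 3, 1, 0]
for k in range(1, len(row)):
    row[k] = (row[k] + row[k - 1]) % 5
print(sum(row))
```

k=1: row[1] = (4+3)%5 = 2 → [3, 2, 0, 7, 3, 1, 0]
k=2: row[2] = (0+2)%5 = 2 → [3, 2, 2, 7, 3, 1, 0]
k=3: row[3] = (7+2)%5 = 4 → [3, 2, 2, 4, 3, 1, 0]
k=4: row[4] = (3+4)%5 = 2 → [3, 2, 2, 4, 2, 1, 0]
k=5: row[5] = (1+2)%5 = 3 → [3, 2, 2, 4, 2, 3, 0]
k=6: row[6] = (0+3)%5 = 3 → [3, 2, 2, 4, 2, 3, 3]
sum = 19

19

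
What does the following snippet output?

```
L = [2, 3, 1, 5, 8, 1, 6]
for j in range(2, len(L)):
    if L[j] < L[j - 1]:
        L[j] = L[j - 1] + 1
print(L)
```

[2, 3, 4, 5, 8, 9, 10]

j=2: 1<3, L[2] = 3+1 = 4 → [2, 3, 4, 5, 8, 1, 6]
j=3: 5>=4, unchanged → [2, 3, 4, 5, 8, 1, 6]
j=4: 8>=5, unchanged → [2, 3, 4, 5, 8, 1, 6]
j=5: 1<8, L[5] = 8+1 = 9 → [2, 3, 4, 5, 8, 9, 6]
j=6: 6<9, L[6] = 9+1 = 10 → [2, 3, 4, 5, 8, 9, 10]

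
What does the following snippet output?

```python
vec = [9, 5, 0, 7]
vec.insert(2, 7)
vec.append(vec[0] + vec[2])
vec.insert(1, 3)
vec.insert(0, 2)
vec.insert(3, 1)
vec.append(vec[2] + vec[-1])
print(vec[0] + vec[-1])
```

insert 7 at 2 → [9, 5, 7, 0, 7]
append vec[0]+vec[2] = 9+7 = 16 → [9, 5, 7, 0, 7, 16]
insert 3 at 1 → [9, 3, 5, 7, 0, 7, 16]
insert 2 at 0 → [2, 9, 3, 5, 7, 0, 7, 16]
insert 1 at 3 → [2, 9, 3, 1, 5, 7, 0, 7, 16]
append vec[2]+vec[-1] = 3+16 = 19 → [2, 9, 3, 1, 5, 7, 0, 7, 16, 19]
vec[0]+vec[-1] = 2+19 = 21

21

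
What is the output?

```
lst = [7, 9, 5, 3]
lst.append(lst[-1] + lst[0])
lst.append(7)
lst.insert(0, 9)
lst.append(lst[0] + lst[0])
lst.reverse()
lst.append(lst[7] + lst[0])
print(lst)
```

append lst[-1]+lst[0] = 3+7 = 10 → [7, 9, 5, 3, 10]
append 7 → [7, 9, 5, 3, 10, 7]
insert 9 at 0 → [9, 7, 9, 5, 3, 10, 7]
append lst[0]+lst[0] = 9+9 = 18 → [9, 7, 9, 5, 3, 10, 7, 18]
reverse → [18, 7, 10, 3, 5, 9, 7, 9]
append lst[7]+lst[0] = 9+18 = 27 → [18, 7, 10, 3, 5, 9, 7, 9, 27]

[18, 7, 10, 3, 5, 9, 7, 9, 27]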